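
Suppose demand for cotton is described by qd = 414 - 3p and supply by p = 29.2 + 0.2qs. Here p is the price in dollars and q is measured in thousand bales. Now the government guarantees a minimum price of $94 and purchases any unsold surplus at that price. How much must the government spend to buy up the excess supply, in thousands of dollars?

18048

Rearranging supply gives qs = 5p - 146. Setting quantity demanded equal to quantity supplied, 414 - 3p = 5p - 146, gives p* = 70 and q* = 204.
Because the floor (94) lies above the market-clearing price, it is binding.
At p = 94: qd = 414 - 3·94 = 132 and qs = 5·94 - 146 = 324.
Surplus = qs - qd = 192.
Government expenditure = surplus × support price = 192 × 94 = 18048.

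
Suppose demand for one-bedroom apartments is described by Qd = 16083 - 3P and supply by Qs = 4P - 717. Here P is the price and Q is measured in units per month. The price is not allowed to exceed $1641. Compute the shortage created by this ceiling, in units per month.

5313

In a free market, 16083 - 3P = 4P - 717 gives the equilibrium P* = 2400, Q* = 8883.
The ceiling of 1641 is below the equilibrium price 2400, so it binds.
At P = 1641: Qd = 16083 - 3·1641 = 11160 and Qs = 4·1641 - 717 = 5847.
Shortage = Qd - Qs = 11160 - 5847 = 5313.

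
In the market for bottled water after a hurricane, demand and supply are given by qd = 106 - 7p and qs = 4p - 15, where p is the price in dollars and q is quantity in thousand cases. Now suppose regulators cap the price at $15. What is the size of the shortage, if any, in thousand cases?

Equilibrium: 106 - 7p = 4p - 15, so 121 = 11p and p* = 11, q* = 29.
The ceiling of 15 is above the equilibrium price 11, so it is not binding; the market clears at p* = 11, q* = 29.
Since the control does not bind, there is no shortage.

0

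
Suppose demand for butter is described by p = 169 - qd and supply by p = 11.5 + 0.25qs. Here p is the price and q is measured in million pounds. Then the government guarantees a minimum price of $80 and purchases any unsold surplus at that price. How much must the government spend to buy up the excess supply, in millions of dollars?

14800

Rearranging demand gives qd = 169 - p; rearranging supply gives qs = 4p - 46. In a free market, 169 - p = 4p - 46 gives the equilibrium p* = 43, q* = 126.
Because the floor (80) lies above the market-clearing price, it is binding.
At p = 80: qd = 169 - 80 = 89 and qs = 4·80 - 46 = 274.
Surplus = qs - qd = 185.
Government expenditure = surplus × support price = 185 × 80 = 14800.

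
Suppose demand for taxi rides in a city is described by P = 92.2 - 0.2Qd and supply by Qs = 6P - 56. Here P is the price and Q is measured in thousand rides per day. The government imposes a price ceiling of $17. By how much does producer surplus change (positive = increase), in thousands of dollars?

-4080

Rearranging demand gives Qd = 461 - 5P. In a free market, 461 - 5P = 6P - 56 gives the equilibrium P* = 47, Q* = 226.
Since 17 < 47, the ceiling is binding.
At P = 17: Qd = 461 - 5·17 = 376 and Qs = 6·17 - 56 = 46.
Producer surplus without the control is ½ · (47 - 28/3) · 226 = 12769/3.
With the ceiling, producers sell 46 units at 17, so PS = ½ · (17 - 28/3) · 46 = 529/3.
Change in producer surplus = 529/3 - 12769/3 = -4080.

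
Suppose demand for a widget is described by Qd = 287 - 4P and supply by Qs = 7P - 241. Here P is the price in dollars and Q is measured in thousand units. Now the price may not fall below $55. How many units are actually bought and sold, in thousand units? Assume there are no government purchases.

67

Without the control the market clears where 287 - 4P = 7P - 241, i.e. P* = 48 and Q* = 95.
The floor of 55 is above the equilibrium price 48, so it binds.
At P = 55: Qd = 287 - 4·55 = 67 and Qs = 7·55 - 241 = 144.
The quantity actually transacted is the short side, demand: 67.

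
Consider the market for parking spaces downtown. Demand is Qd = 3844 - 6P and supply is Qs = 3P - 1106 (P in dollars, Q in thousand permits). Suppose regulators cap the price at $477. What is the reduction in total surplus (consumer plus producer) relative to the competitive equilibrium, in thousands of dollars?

11990.25

Without the control the market clears where 3844 - 6P = 3P - 1106, i.e. P* = 550 and Q* = 544.
The ceiling of 477 is below the equilibrium price 550, so it binds.
At P = 477: Qd = 3844 - 6·477 = 982 and Qs = 3·477 - 1106 = 325.
Quantity traded falls to 325. At Q = 325 the demand price is (3844 - 325)/6 = 586.5 and the supply price is (1106 + 325)/3 = 477.
Deadweight loss = ½ · (586.5 - 477) · (544 - 325) = ½ · 109.5 · 219 = 11990.25.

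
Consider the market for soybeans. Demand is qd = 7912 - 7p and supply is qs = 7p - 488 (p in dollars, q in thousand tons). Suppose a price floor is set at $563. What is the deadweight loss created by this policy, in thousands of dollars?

0

Setting quantity demanded equal to quantity supplied, 7912 - 7p = 7p - 488, gives p* = 600 and q* = 3712.
The floor of 563 is below the equilibrium price 600, so it is not binding; the market clears at p* = 600, q* = 3712.
Since the control does not bind, no trades are prevented and deadweight loss is zero.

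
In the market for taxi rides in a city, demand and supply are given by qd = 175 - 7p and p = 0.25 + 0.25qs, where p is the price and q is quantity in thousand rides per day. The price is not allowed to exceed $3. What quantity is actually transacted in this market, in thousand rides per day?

Rearranging supply gives qs = 4p - 1. In a free market, 175 - 7p = 4p - 1 gives the equilibrium p* = 16, q* = 63.
Since 3 < 16, the ceiling is binding.
At p = 3: qd = 175 - 7·3 = 154 and qs = 4·3 - 1 = 11.
The quantity actually transacted is the short side, supply: 11.

11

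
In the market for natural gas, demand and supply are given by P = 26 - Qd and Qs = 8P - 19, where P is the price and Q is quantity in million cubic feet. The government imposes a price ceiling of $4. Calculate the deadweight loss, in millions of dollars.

Rearranging demand gives Qd = 26 - P. Setting quantity demanded equal to quantity supplied, 26 - P = 8P - 19, gives P* = 5 and Q* = 21.
The ceiling of 4 is below the equilibrium price 5, so it binds.
At P = 4: Qd = 26 - 4 = 22 and Qs = 8·4 - 19 = 13.
Quantity traded falls to 13. At Q = 13 the demand price is 26 - 13 = 13 and the supply price is (19 + 13)/8 = 4.
Deadweight loss = ½ · (13 - 4) · (21 - 13) = ½ · 9 · 8 = 36.

36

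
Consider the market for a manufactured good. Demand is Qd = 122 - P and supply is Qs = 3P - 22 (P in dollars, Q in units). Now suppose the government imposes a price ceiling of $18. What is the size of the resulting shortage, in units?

72

Setting quantity demanded equal to quantity supplied, 122 - P = 3P - 22, gives P* = 36 and Q* = 86.
Since 18 < 36, the ceiling is binding.
At P = 18: Qd = 122 - 18 = 104 and Qs = 3·18 - 22 = 32.
Shortage = Qd - Qs = 104 - 32 = 72.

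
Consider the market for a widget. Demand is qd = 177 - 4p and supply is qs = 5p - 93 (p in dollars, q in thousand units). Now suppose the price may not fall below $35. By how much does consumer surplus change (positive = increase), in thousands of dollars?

-235

In a free market, 177 - 4p = 5p - 93 gives the equilibrium p* = 30, q* = 57.
The floor of 35 is above the equilibrium price 30, so it binds.
At p = 35: qd = 177 - 4·35 = 37 and qs = 5·35 - 93 = 82.
Consumer surplus without the control is ½ · (44.25 - 30) · 57 = 406.125.
With the floor, consumers buy 37 units at 35, so CS = ½ · (44.25 - 35) · 37 = 171.125.
Change in consumer surplus = 171.125 - 406.125 = -235.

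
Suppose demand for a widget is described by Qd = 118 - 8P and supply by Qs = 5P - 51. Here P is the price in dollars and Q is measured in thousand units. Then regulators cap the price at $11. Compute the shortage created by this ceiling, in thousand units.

26

Equilibrium: 118 - 8P = 5P - 51, so 169 = 13P and P* = 13, Q* = 14.
Because the ceiling (11) lies below the market-clearing price, it is binding.
At P = 11: Qd = 118 - 8·11 = 30 and Qs = 5·11 - 51 = 4.
Shortage = Qd - Qs = 30 - 4 = 26.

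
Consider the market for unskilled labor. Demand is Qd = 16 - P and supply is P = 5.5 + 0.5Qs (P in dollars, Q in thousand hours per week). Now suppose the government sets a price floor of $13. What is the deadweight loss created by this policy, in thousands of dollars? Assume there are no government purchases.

12

Rearranging supply gives Qs = 2P - 11. Without the control the market clears where 16 - P = 2P - 11, i.e. P* = 9 and Q* = 7.
Since 13 > 9, the floor is binding.
At P = 13: Qd = 16 - 13 = 3 and Qs = 2·13 - 11 = 15.
Quantity traded falls to 3. At Q = 3 the demand price is 16 - 3 = 13 and the supply price is (11 + 3)/2 = 7.
Deadweight loss = ½ · (13 - 7) · (7 - 3) = ½ · 6 · 4 = 12.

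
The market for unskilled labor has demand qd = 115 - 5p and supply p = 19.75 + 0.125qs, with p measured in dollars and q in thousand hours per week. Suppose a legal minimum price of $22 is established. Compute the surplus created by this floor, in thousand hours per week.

Rearranging supply gives qs = 8p - 158. Without the control the market clears where 115 - 5p = 8p - 158, i.e. p* = 21 and q* = 10.
Because the floor (22) lies above the market-clearing price, it is binding.
At p = 22: qd = 115 - 5·22 = 5 and qs = 8·22 - 158 = 18.
Surplus = qs - qd = 18 - 5 = 13.

13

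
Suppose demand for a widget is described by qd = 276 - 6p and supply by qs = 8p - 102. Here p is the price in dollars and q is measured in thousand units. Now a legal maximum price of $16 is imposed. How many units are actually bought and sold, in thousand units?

26

Setting quantity demanded equal to quantity supplied, 276 - 6p = 8p - 102, gives p* = 27 and q* = 114.
Because the ceiling (16) lies below the market-clearing price, it is binding.
At p = 16: qd = 276 - 6·16 = 180 and qs = 8·16 - 102 = 26.
The quantity actually transacted is the short side, supply: 26.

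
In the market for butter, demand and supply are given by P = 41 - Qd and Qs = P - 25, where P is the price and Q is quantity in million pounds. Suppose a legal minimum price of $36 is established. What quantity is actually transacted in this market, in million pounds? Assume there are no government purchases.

5

Rearranging demand gives Qd = 41 - P. Setting quantity demanded equal to quantity supplied, 41 - P = P - 25, gives P* = 33 and Q* = 8.
The floor of 36 is above the equilibrium price 33, so it binds.
At P = 36: Qd = 41 - 36 = 5 and Qs = 36 - 25 = 11.
The quantity actually transacted is the short side, demand: 5.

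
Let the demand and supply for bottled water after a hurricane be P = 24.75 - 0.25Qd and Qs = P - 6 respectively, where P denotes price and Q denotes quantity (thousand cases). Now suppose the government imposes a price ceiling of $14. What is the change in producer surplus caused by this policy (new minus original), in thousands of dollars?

Rearranging demand gives Qd = 99 - 4P. Equilibrium: 99 - 4P = P - 6, so 105 = 5P and P* = 21, Q* = 15.
The ceiling of 14 is below the equilibrium price 21, so it binds.
At P = 14: Qd = 99 - 4·14 = 43 and Qs = 14 - 6 = 8.
Producer surplus without the control is ½ · (21 - 6) · 15 = 112.5.
With the ceiling, producers sell 8 units at 14, so PS = ½ · (14 - 6) · 8 = 32.
Change in producer surplus = 32 - 112.5 = -80.5.

-80.5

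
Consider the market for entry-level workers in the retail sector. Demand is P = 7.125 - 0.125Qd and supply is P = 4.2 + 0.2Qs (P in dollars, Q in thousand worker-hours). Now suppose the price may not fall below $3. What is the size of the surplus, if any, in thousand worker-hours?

0

Rearranging demand gives Qd = 57 - 8P; rearranging supply gives Qs = 5P - 21. Setting quantity demanded equal to quantity supplied, 57 - 8P = 5P - 21, gives P* = 6 and Q* = 9.
Since 3 is below P* = 6, the floor does not bind and the free-market outcome prevails.
Since the control does not bind, there is no surplus.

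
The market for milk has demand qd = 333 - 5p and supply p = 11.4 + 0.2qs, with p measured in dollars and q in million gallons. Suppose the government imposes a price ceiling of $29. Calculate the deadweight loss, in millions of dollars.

Rearranging supply gives qs = 5p - 57. Without the control the market clears where 333 - 5p = 5p - 57, i.e. p* = 39 and q* = 138.
Since 29 < 39, the ceiling is binding.
At p = 29: qd = 333 - 5·29 = 188 and qs = 5·29 - 57 = 88.
Quantity traded falls to 88. At q = 88 the demand price is (333 - 88)/5 = 49 and the supply price is (57 + 88)/5 = 29.
Deadweight loss = ½ · (49 - 29) · (138 - 88) = ½ · 20 · 50 = 500.

500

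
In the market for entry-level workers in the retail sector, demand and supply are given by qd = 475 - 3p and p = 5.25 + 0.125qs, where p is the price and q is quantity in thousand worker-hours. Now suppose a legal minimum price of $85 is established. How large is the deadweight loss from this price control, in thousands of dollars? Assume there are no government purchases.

Rearranging supply gives qs = 8p - 42. In a free market, 475 - 3p = 8p - 42 gives the equilibrium p* = 47, q* = 334.
Since 85 > 47, the floor is binding.
At p = 85: qd = 475 - 3·85 = 220 and qs = 8·85 - 42 = 638.
Quantity traded falls to 220. At q = 220 the demand price is (475 - 220)/3 = 85 and the supply price is (42 + 220)/8 = 32.75.
Deadweight loss = ½ · (85 - 32.75) · (334 - 220) = ½ · 52.25 · 114 = 2978.25.

2978.25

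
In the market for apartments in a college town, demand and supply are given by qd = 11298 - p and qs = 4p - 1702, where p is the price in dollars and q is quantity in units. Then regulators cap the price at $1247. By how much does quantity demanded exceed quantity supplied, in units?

Setting quantity demanded equal to quantity supplied, 11298 - p = 4p - 1702, gives p* = 2600 and q* = 8698.
Since 1247 < 2600, the ceiling is binding.
At p = 1247: qd = 11298 - 1247 = 10051 and qs = 4·1247 - 1702 = 3286.
Shortage = qd - qs = 10051 - 3286 = 6765.

6765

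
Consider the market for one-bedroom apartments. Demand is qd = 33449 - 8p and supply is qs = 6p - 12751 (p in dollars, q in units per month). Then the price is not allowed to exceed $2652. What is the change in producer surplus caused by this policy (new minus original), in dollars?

Equilibrium: 33449 - 8p = 6p - 12751, so 46200 = 14p and p* = 3300, q* = 7049.
Since 2652 < 3300, the ceiling is binding.
At p = 2652: qd = 33449 - 8·2652 = 12233 and qs = 6·2652 - 12751 = 3161.
Producer surplus without the control is ½ · (3300 - 12751/6) · 7049 = 49688401/12.
With the ceiling, producers sell 3161 units at 2652, so PS = ½ · (2652 - 12751/6) · 3161 = 9991921/12.
Change in producer surplus = 9991921/12 - 49688401/12 = -3308040.

-3308040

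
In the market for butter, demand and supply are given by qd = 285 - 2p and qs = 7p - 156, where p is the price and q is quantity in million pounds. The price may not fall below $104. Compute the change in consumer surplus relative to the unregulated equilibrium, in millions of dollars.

Setting quantity demanded equal to quantity supplied, 285 - 2p = 7p - 156, gives p* = 49 and q* = 187.
The floor of 104 is above the equilibrium price 49, so it binds.
At p = 104: qd = 285 - 2·104 = 77 and qs = 7·104 - 156 = 572.
Consumer surplus without the control is ½ · (142.5 - 49) · 187 = 8742.25.
With the floor, consumers buy 77 units at 104, so CS = ½ · (142.5 - 104) · 77 = 1482.25.
Change in consumer surplus = 1482.25 - 8742.25 = -7260.

-7260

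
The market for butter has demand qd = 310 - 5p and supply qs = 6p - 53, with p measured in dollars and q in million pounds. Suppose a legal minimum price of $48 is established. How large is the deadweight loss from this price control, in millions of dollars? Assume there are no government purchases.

1031.25

Setting quantity demanded equal to quantity supplied, 310 - 5p = 6p - 53, gives p* = 33 and q* = 145.
Because the floor (48) lies above the market-clearing price, it is binding.
At p = 48: qd = 310 - 5·48 = 70 and qs = 6·48 - 53 = 235.
Quantity traded falls to 70. At q = 70 the demand price is (310 - 70)/5 = 48 and the supply price is (53 + 70)/6 = 20.5.
Deadweight loss = ½ · (48 - 20.5) · (145 - 70) = ½ · 27.5 · 75 = 1031.25.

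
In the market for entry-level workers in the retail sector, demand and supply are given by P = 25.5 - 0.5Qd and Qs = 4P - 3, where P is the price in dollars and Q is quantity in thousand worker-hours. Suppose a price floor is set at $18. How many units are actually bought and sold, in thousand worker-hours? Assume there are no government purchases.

Rearranging demand gives Qd = 51 - 2P. In a free market, 51 - 2P = 4P - 3 gives the equilibrium P* = 9, Q* = 33.
Since 18 > 9, the floor is binding.
At P = 18: Qd = 51 - 2·18 = 15 and Qs = 4·18 - 3 = 69.
The quantity actually transacted is the short side, demand: 15.

15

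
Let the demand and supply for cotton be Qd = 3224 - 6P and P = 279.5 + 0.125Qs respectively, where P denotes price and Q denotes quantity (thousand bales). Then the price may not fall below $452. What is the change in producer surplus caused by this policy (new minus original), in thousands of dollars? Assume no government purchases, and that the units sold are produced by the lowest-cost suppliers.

23095

Rearranging supply gives Qs = 8P - 2236. In a free market, 3224 - 6P = 8P - 2236 gives the equilibrium P* = 390, Q* = 884.
The floor of 452 is above the equilibrium price 390, so it binds.
At P = 452: Qd = 3224 - 6·452 = 512 and Qs = 8·452 - 2236 = 1380.
Producer surplus without the control is ½ · (390 - 279.5) · 884 = 48841.
With the floor, 512 units are sold at 452. The supply price at Q = 512 is 343.5, so PS = ½ · [(452 - 279.5) + (452 - 343.5)] · 512 = 71936.
Change in producer surplus = 71936 - 48841 = 23095.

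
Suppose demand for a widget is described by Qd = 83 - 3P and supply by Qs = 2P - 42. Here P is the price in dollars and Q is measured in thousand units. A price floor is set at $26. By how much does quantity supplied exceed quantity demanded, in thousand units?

5

Setting quantity demanded equal to quantity supplied, 83 - 3P = 2P - 42, gives P* = 25 and Q* = 8.
The floor of 26 is above the equilibrium price 25, so it binds.
At P = 26: Qd = 83 - 3·26 = 5 and Qs = 2·26 - 42 = 10.
Surplus = Qs - Qd = 10 - 5 = 5.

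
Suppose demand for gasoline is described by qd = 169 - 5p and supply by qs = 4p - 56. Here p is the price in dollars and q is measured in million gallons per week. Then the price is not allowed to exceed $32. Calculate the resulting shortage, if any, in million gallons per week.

In a free market, 169 - 5p = 4p - 56 gives the equilibrium p* = 25, q* = 44.
The ceiling of 32 is above the equilibrium price 25, so it is not binding; the market clears at p* = 25, q* = 44.
Since the control does not bind, there is no shortage.

0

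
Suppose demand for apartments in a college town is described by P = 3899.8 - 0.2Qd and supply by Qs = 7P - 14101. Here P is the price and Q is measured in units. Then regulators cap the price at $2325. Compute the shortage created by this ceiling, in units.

5700

Rearranging demand gives Qd = 19499 - 5P. Setting quantity demanded equal to quantity supplied, 19499 - 5P = 7P - 14101, gives P* = 2800 and Q* = 5499.
The ceiling of 2325 is below the equilibrium price 2800, so it binds.
At P = 2325: Qd = 19499 - 5·2325 = 7874 and Qs = 7·2325 - 14101 = 2174.
Shortage = Qd - Qs = 7874 - 2174 = 5700.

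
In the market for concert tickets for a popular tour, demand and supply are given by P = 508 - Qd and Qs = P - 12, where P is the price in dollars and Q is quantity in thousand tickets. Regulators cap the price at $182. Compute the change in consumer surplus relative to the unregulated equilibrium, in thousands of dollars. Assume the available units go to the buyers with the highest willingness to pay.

10218

Rearranging demand gives Qd = 508 - P. Equilibrium: 508 - P = P - 12, so 520 = 2P and P* = 260, Q* = 248.
Since 182 < 260, the ceiling is binding.
At P = 182: Qd = 508 - 182 = 326 and Qs = 182 - 12 = 170.
Consumer surplus without the control is ½ · (508 - 260) · 248 = 30752.
With the ceiling, 170 units are sold at 182 (assume they go to the highest-value buyers). The demand price at Q = 170 is 338, so CS = ½ · [(508 - 182) + (338 - 182)] · 170 = 40970.
Change in consumer surplus = 40970 - 30752 = 10218.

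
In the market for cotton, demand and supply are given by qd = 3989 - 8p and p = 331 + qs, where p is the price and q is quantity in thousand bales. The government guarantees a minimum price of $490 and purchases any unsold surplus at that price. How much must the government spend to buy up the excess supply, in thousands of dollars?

Rearranging supply gives qs = p - 331. Without the control the market clears where 3989 - 8p = p - 331, i.e. p* = 480 and q* = 149.
Because the floor (490) lies above the market-clearing price, it is binding.
At p = 490: qd = 3989 - 8·490 = 69 and qs = 490 - 331 = 159.
Surplus = qs - qd = 90.
Government expenditure = surplus × support price = 90 × 490 = 44100.

44100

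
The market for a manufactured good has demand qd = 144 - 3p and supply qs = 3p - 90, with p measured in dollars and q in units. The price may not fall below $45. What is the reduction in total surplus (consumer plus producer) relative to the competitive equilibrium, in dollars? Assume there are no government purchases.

Equilibrium: 144 - 3p = 3p - 90, so 234 = 6p and p* = 39, q* = 27.
The floor of 45 is above the equilibrium price 39, so it binds.
At p = 45: qd = 144 - 3·45 = 9 and qs = 3·45 - 90 = 45.
Quantity traded falls to 9. At q = 9 the demand price is (144 - 9)/3 = 45 and the supply price is (90 + 9)/3 = 33.
Deadweight loss = ½ · (45 - 33) · (27 - 9) = ½ · 12 · 18 = 108.

108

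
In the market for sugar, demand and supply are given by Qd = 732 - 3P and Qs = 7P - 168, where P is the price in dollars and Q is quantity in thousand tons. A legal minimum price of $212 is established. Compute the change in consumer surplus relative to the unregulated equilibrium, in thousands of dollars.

Without the control the market clears where 732 - 3P = 7P - 168, i.e. P* = 90 and Q* = 462.
Because the floor (212) lies above the market-clearing price, it is binding.
At P = 212: Qd = 732 - 3·212 = 96 and Qs = 7·212 - 168 = 1316.
Consumer surplus without the control is ½ · (244 - 90) · 462 = 35574.
With the floor, consumers buy 96 units at 212, so CS = ½ · (244 - 212) · 96 = 1536.
Change in consumer surplus = 1536 - 35574 = -34038.

-34038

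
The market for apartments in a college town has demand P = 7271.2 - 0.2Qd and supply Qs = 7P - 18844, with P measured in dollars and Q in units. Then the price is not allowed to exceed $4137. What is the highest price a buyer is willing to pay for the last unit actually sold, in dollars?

5248.2

Rearranging demand gives Qd = 36356 - 5P. Without the control the market clears where 36356 - 5P = 7P - 18844, i.e. P* = 4600 and Q* = 13356.
The ceiling of 4137 is below the equilibrium price 4600, so it binds.
At P = 4137: Qd = 36356 - 5·4137 = 15671 and Qs = 7·4137 - 18844 = 10115.
Only 10115 units reach the market. On the demand curve, the marginal buyer's willingness to pay at Q = 10115 is (36356 - 10115)/5 = 5248.2.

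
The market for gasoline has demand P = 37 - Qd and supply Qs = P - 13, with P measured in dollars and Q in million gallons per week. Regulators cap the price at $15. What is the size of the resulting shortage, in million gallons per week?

20

Rearranging demand gives Qd = 37 - P. Equilibrium: 37 - P = P - 13, so 50 = 2P and P* = 25, Q* = 12.
Because the ceiling (15) lies below the market-clearing price, it is binding.
At P = 15: Qd = 37 - 15 = 22 and Qs = 15 - 13 = 2.
Shortage = Qd - Qs = 22 - 2 = 20.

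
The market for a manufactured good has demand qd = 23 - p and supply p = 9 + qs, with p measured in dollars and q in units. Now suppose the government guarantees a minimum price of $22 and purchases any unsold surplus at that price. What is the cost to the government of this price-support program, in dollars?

264

Rearranging supply gives qs = p - 9. Setting quantity demanded equal to quantity supplied, 23 - p = p - 9, gives p* = 16 and q* = 7.
The floor of 22 is above the equilibrium price 16, so it binds.
At p = 22: qd = 23 - 22 = 1 and qs = 22 - 9 = 13.
Surplus = qs - qd = 12.
Government expenditure = surplus × support price = 12 × 22 = 264.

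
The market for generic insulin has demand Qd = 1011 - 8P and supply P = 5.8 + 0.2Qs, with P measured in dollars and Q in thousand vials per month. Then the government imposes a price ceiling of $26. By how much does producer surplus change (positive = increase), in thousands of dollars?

-12744

Rearranging supply gives Qs = 5P - 29. In a free market, 1011 - 8P = 5P - 29 gives the equilibrium P* = 80, Q* = 371.
The ceiling of 26 is below the equilibrium price 80, so it binds.
At P = 26: Qd = 1011 - 8·26 = 803 and Qs = 5·26 - 29 = 101.
Producer surplus without the control is ½ · (80 - 5.8) · 371 = 13764.1.
With the ceiling, producers sell 101 units at 26, so PS = ½ · (26 - 5.8) · 101 = 1020.1.
Change in producer surplus = 1020.1 - 13764.1 = -12744.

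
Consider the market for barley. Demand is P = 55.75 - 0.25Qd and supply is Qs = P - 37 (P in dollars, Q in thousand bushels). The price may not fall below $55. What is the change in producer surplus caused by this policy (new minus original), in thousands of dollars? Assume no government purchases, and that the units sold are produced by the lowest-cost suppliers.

-63

Rearranging demand gives Qd = 223 - 4P. Equilibrium: 223 - 4P = P - 37, so 260 = 5P and P* = 52, Q* = 15.
Since 55 > 52, the floor is binding.
At P = 55: Qd = 223 - 4·55 = 3 and Qs = 55 - 37 = 18.
Producer surplus without the control is ½ · (52 - 37) · 15 = 112.5.
With the floor, 3 units are sold at 55. The supply price at Q = 3 is 40, so PS = ½ · [(55 - 37) + (55 - 40)] · 3 = 49.5.
Change in producer surplus = 49.5 - 112.5 = -63.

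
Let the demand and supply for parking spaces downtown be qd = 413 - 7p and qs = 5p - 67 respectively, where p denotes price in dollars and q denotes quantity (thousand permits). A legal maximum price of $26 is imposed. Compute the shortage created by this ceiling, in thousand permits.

Equilibrium: 413 - 7p = 5p - 67, so 480 = 12p and p* = 40, q* = 133.
Since 26 < 40, the ceiling is binding.
At p = 26: qd = 413 - 7·26 = 231 and qs = 5·26 - 67 = 63.
Shortage = qd - qs = 231 - 63 = 168.

168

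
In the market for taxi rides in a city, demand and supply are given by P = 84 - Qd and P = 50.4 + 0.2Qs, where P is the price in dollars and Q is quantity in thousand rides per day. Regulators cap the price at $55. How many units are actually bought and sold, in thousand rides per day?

23

Rearranging demand gives Qd = 84 - P; rearranging supply gives Qs = 5P - 252. Setting quantity demanded equal to quantity supplied, 84 - P = 5P - 252, gives P* = 56 and Q* = 28.
Because the ceiling (55) lies below the market-clearing price, it is binding.
At P = 55: Qd = 84 - 55 = 29 and Qs = 5·55 - 252 = 23.
The quantity actually transacted is the short side, supply: 23.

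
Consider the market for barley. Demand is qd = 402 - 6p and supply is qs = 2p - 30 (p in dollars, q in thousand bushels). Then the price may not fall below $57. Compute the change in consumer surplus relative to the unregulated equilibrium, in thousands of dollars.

-207

Equilibrium: 402 - 6p = 2p - 30, so 432 = 8p and p* = 54, q* = 78.
The floor of 57 is above the equilibrium price 54, so it binds.
At p = 57: qd = 402 - 6·57 = 60 and qs = 2·57 - 30 = 84.
Consumer surplus without the control is ½ · (67 - 54) · 78 = 507.
With the floor, consumers buy 60 units at 57, so CS = ½ · (67 - 57) · 60 = 300.
Change in consumer surplus = 300 - 507 = -207.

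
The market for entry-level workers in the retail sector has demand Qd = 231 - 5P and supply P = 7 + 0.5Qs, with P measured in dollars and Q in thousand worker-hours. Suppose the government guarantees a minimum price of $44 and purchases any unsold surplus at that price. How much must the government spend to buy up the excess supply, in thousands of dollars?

Rearranging supply gives Qs = 2P - 14. Setting quantity demanded equal to quantity supplied, 231 - 5P = 2P - 14, gives P* = 35 and Q* = 56.
Because the floor (44) lies above the market-clearing price, it is binding.
At P = 44: Qd = 231 - 5·44 = 11 and Qs = 2·44 - 14 = 74.
Surplus = Qs - Qd = 63.
Government expenditure = surplus × support price = 63 × 44 = 2772.

2772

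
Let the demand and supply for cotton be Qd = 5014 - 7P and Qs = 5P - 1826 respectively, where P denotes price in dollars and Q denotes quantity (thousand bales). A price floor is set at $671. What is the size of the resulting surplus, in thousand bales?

1212

Without the control the market clears where 5014 - 7P = 5P - 1826, i.e. P* = 570 and Q* = 1024.
Since 671 > 570, the floor is binding.
At P = 671: Qd = 5014 - 7·671 = 317 and Qs = 5·671 - 1826 = 1529.
Surplus = Qs - Qd = 1529 - 317 = 1212.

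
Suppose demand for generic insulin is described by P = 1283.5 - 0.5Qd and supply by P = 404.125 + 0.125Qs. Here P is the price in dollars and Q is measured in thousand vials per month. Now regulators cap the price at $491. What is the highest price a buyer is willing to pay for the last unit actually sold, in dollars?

936

Rearranging demand gives Qd = 2567 - 2P; rearranging supply gives Qs = 8P - 3233. Equilibrium: 2567 - 2P = 8P - 3233, so 5800 = 10P and P* = 580, Q* = 1407.
Since 491 < 580, the ceiling is binding.
At P = 491: Qd = 2567 - 2·491 = 1585 and Qs = 8·491 - 3233 = 695.
Only 695 units reach the market. On the demand curve, the marginal buyer's willingness to pay at Q = 695 is (2567 - 695)/2 = 936.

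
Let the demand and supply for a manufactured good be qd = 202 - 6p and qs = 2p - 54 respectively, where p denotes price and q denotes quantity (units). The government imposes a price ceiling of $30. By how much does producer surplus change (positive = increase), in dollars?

-16

Equilibrium: 202 - 6p = 2p - 54, so 256 = 8p and p* = 32, q* = 10.
Because the ceiling (30) lies below the market-clearing price, it is binding.
At p = 30: qd = 202 - 6·30 = 22 and qs = 2·30 - 54 = 6.
Producer surplus without the control is ½ · (32 - 27) · 10 = 25.
With the ceiling, producers sell 6 units at 30, so PS = ½ · (30 - 27) · 6 = 9.
Change in producer surplus = 9 - 25 = -16.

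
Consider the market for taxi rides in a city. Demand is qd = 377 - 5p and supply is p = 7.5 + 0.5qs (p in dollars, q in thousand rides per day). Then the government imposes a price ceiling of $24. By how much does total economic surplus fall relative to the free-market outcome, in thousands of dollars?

Rearranging supply gives qs = 2p - 15. Equilibrium: 377 - 5p = 2p - 15, so 392 = 7p and p* = 56, q* = 97.
Since 24 < 56, the ceiling is binding.
At p = 24: qd = 377 - 5·24 = 257 and qs = 2·24 - 15 = 33.
Quantity traded falls to 33. At q = 33 the demand price is (377 - 33)/5 = 68.8 and the supply price is (15 + 33)/2 = 24.
Deadweight loss = ½ · (68.8 - 24) · (97 - 33) = ½ · 44.8 · 64 = 1433.6.

1433.6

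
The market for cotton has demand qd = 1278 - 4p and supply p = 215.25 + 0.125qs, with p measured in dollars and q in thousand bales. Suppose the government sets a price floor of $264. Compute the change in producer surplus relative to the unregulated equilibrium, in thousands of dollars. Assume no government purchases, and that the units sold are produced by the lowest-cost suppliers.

Rearranging supply gives qs = 8p - 1722. Equilibrium: 1278 - 4p = 8p - 1722, so 3000 = 12p and p* = 250, q* = 278.
Because the floor (264) lies above the market-clearing price, it is binding.
At p = 264: qd = 1278 - 4·264 = 222 and qs = 8·264 - 1722 = 390.
Producer surplus without the control is ½ · (250 - 215.25) · 278 = 4830.25.
With the floor, 222 units are sold at 264. The supply price at q = 222 is 243, so PS = ½ · [(264 - 215.25) + (264 - 243)] · 222 = 7742.25.
Change in producer surplus = 7742.25 - 4830.25 = 2912.

2912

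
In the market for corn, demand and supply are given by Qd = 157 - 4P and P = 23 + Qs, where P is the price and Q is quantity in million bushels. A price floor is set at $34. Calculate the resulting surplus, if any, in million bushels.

Rearranging supply gives Qs = P - 23. In a free market, 157 - 4P = P - 23 gives the equilibrium P* = 36, Q* = 13.
The floor of 34 is below the equilibrium price 36, so it is not binding; the market clears at P* = 36, Q* = 13.
Since the control does not bind, there is no surplus.

0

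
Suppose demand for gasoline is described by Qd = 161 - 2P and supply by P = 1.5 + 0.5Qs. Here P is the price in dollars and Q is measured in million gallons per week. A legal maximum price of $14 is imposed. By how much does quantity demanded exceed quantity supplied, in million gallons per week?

108

Rearranging supply gives Qs = 2P - 3. Without the control the market clears where 161 - 2P = 2P - 3, i.e. P* = 41 and Q* = 79.
The ceiling of 14 is below the equilibrium price 41, so it binds.
At P = 14: Qd = 161 - 2·14 = 133 and Qs = 2·14 - 3 = 25.
Shortage = Qd - Qs = 133 - 25 = 108.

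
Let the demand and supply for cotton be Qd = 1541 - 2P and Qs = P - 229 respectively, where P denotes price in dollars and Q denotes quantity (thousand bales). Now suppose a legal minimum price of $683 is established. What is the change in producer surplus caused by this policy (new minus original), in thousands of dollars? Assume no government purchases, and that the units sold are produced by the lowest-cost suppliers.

-1023

Equilibrium: 1541 - 2P = P - 229, so 1770 = 3P and P* = 590, Q* = 361.
Because the floor (683) lies above the market-clearing price, it is binding.
At P = 683: Qd = 1541 - 2·683 = 175 and Qs = 683 - 229 = 454.
Producer surplus without the control is ½ · (590 - 229) · 361 = 65160.5.
With the floor, 175 units are sold at 683. The supply price at Q = 175 is 404, so PS = ½ · [(683 - 229) + (683 - 404)] · 175 = 64137.5.
Change in producer surplus = 64137.5 - 65160.5 = -1023.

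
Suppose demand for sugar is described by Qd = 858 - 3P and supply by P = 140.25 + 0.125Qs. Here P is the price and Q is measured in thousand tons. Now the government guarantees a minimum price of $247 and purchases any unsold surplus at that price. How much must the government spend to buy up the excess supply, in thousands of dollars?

Rearranging supply gives Qs = 8P - 1122. Setting quantity demanded equal to quantity supplied, 858 - 3P = 8P - 1122, gives P* = 180 and Q* = 318.
The floor of 247 is above the equilibrium price 180, so it binds.
At P = 247: Qd = 858 - 3·247 = 117 and Qs = 8·247 - 1122 = 854.
Surplus = Qs - Qd = 737.
Government expenditure = surplus × support price = 737 × 247 = 182039.

182039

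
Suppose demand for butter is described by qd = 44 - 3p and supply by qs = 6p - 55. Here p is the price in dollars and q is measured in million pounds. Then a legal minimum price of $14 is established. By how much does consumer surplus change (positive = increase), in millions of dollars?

-19.5

Equilibrium: 44 - 3p = 6p - 55, so 99 = 9p and p* = 11, q* = 11.
The floor of 14 is above the equilibrium price 11, so it binds.
At p = 14: qd = 44 - 3·14 = 2 and qs = 6·14 - 55 = 29.
Consumer surplus without the control is ½ · (44/3 - 11) · 11 = 121/6.
With the floor, consumers buy 2 units at 14, so CS = ½ · (44/3 - 14) · 2 = 2/3.
Change in consumer surplus = 2/3 - 121/6 = -19.5.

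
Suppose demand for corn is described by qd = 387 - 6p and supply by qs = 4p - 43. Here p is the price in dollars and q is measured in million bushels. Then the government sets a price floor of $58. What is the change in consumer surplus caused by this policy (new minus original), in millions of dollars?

In a free market, 387 - 6p = 4p - 43 gives the equilibrium p* = 43, q* = 129.
The floor of 58 is above the equilibrium price 43, so it binds.
At p = 58: qd = 387 - 6·58 = 39 and qs = 4·58 - 43 = 189.
Consumer surplus without the control is ½ · (64.5 - 43) · 129 = 1386.75.
With the floor, consumers buy 39 units at 58, so CS = ½ · (64.5 - 58) · 39 = 126.75.
Change in consumer surplus = 126.75 - 1386.75 = -1260.

-1260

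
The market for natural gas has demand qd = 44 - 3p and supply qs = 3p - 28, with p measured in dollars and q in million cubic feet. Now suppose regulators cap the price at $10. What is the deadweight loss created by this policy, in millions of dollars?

Without the control the market clears where 44 - 3p = 3p - 28, i.e. p* = 12 and q* = 8.
The ceiling of 10 is below the equilibrium price 12, so it binds.
At p = 10: qd = 44 - 3·10 = 14 and qs = 3·10 - 28 = 2.
Quantity traded falls to 2. At q = 2 the demand price is (44 - 2)/3 = 14 and the supply price is (28 + 2)/3 = 10.
Deadweight loss = ½ · (14 - 10) · (8 - 2) = ½ · 4 · 6 = 12.

12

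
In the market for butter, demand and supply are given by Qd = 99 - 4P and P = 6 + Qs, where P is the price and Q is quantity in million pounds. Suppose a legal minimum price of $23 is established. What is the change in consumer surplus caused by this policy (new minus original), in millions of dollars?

Rearranging supply gives Qs = P - 6. Equilibrium: 99 - 4P = P - 6, so 105 = 5P and P* = 21, Q* = 15.
Since 23 > 21, the floor is binding.
At P = 23: Qd = 99 - 4·23 = 7 and Qs = 23 - 6 = 17.
Consumer surplus without the control is ½ · (24.75 - 21) · 15 = 28.125.
With the floor, consumers buy 7 units at 23, so CS = ½ · (24.75 - 23) · 7 = 6.125.
Change in consumer surplus = 6.125 - 28.125 = -22.

-22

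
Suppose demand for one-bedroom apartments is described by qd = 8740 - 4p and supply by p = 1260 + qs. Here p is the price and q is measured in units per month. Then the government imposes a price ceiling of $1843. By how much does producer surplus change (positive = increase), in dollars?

-103855.5

Rearranging supply gives qs = p - 1260. Equilibrium: 8740 - 4p = p - 1260, so 10000 = 5p and p* = 2000, q* = 740.
The ceiling of 1843 is below the equilibrium price 2000, so it binds.
At p = 1843: qd = 8740 - 4·1843 = 1368 and qs = 1843 - 1260 = 583.
Producer surplus without the control is ½ · (2000 - 1260) · 740 = 273800.
With the ceiling, producers sell 583 units at 1843, so PS = ½ · (1843 - 1260) · 583 = 169944.5.
Change in producer surplus = 169944.5 - 273800 = -103855.5.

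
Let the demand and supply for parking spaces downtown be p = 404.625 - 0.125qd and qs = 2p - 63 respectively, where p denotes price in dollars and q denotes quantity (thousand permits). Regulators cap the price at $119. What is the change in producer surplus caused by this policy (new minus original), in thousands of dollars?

Rearranging demand gives qd = 3237 - 8p. Setting quantity demanded equal to quantity supplied, 3237 - 8p = 2p - 63, gives p* = 330 and q* = 597.
The ceiling of 119 is below the equilibrium price 330, so it binds.
At p = 119: qd = 3237 - 8·119 = 2285 and qs = 2·119 - 63 = 175.
Producer surplus without the control is ½ · (330 - 31.5) · 597 = 89102.25.
With the ceiling, producers sell 175 units at 119, so PS = ½ · (119 - 31.5) · 175 = 7656.25.
Change in producer surplus = 7656.25 - 89102.25 = -81446.

-81446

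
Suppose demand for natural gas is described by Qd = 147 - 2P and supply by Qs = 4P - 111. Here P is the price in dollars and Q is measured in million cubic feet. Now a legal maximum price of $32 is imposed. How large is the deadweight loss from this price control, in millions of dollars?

726

Equilibrium: 147 - 2P = 4P - 111, so 258 = 6P and P* = 43, Q* = 61.
The ceiling of 32 is below the equilibrium price 43, so it binds.
At P = 32: Qd = 147 - 2·32 = 83 and Qs = 4·32 - 111 = 17.
Quantity traded falls to 17. At Q = 17 the demand price is (147 - 17)/2 = 65 and the supply price is (111 + 17)/4 = 32.
Deadweight loss = ½ · (65 - 32) · (61 - 17) = ½ · 33 · 44 = 726.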